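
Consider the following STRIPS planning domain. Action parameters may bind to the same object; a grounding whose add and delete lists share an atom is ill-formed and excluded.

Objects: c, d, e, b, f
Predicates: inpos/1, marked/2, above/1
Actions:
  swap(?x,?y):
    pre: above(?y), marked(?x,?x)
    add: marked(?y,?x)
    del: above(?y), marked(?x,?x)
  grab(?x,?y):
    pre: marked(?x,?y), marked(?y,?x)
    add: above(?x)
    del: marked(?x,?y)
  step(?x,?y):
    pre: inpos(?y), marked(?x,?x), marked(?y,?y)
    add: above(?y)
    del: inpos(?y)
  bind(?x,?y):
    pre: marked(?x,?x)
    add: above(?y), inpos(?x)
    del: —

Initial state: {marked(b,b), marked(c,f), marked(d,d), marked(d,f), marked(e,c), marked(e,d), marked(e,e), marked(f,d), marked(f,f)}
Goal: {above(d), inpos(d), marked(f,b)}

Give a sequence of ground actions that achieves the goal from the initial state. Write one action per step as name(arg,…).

1. grab(d,f)  →  {above(d), marked(b,b), marked(c,f), marked(d,d), marked(e,c), marked(e,d), marked(e,e), marked(f,d), marked(f,f)}
2. bind(d,f)  →  {above(d), above(f), inpos(d), marked(b,b), marked(c,f), marked(d,d), marked(e,c), marked(e,d), marked(e,e), marked(f,d), marked(f,f)}
3. swap(b,f)  →  {above(d), inpos(d), marked(c,f), marked(d,d), marked(e,c), marked(e,d), marked(e,e), marked(f,b), marked(f,d), marked(f,f)}

grab(d,f); bind(d,f); swap(b,f)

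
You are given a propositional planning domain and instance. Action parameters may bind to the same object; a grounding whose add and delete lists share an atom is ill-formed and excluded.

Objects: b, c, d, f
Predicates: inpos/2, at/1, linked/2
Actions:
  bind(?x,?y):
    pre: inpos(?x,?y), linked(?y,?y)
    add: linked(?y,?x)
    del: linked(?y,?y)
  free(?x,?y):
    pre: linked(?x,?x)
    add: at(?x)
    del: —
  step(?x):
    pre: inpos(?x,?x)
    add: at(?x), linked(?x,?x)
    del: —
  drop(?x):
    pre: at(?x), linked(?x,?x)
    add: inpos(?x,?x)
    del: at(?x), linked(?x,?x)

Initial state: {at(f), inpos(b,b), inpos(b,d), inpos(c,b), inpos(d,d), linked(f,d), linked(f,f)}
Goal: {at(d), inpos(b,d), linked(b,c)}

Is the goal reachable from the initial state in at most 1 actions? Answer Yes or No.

1. step(b)  →  {at(b), at(f), inpos(b,b), inpos(b,d), inpos(c,b), inpos(d,d), linked(b,b), linked(f,d), linked(f,f)}
2. bind(c,b)  →  {at(b), at(f), inpos(b,b), inpos(b,d), inpos(c,b), inpos(d,d), linked(b,c), linked(f,d), linked(f,f)}
3. step(d)  →  {at(b), at(d), at(f), inpos(b,b), inpos(b,d), inpos(c,b), inpos(d,d), linked(b,c), linked(d,d), linked(f,d), linked(f,f)}
optimal plan length = 3; 3 > 1

No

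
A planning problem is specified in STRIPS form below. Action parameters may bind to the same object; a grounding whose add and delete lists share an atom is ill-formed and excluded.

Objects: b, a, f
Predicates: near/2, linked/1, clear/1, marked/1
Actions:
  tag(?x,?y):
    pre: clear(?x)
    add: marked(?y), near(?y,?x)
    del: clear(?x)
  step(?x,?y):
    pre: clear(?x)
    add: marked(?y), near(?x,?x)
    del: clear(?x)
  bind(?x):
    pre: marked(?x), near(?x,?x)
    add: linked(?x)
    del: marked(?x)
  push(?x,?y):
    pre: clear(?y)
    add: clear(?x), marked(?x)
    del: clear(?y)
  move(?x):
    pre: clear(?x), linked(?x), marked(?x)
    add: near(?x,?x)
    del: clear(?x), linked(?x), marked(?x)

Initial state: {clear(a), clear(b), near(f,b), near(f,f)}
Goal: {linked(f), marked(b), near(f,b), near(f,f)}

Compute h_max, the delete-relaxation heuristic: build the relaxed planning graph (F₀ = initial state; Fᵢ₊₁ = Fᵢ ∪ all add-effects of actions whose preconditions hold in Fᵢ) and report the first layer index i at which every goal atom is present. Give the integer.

2

F0 = init (4 atoms)
F1 = F0 ∪ {clear(f), marked(a), marked(b), marked(f), near(a,a), near(a,b), near(b,a), near(b,b), near(f,a)}  (13 atoms)
F2 = F1 ∪ {linked(a), linked(b), linked(f), near(a,f), near(b,f)}  (18 atoms)
goal ⊆ F2  ⇒  h_max = 2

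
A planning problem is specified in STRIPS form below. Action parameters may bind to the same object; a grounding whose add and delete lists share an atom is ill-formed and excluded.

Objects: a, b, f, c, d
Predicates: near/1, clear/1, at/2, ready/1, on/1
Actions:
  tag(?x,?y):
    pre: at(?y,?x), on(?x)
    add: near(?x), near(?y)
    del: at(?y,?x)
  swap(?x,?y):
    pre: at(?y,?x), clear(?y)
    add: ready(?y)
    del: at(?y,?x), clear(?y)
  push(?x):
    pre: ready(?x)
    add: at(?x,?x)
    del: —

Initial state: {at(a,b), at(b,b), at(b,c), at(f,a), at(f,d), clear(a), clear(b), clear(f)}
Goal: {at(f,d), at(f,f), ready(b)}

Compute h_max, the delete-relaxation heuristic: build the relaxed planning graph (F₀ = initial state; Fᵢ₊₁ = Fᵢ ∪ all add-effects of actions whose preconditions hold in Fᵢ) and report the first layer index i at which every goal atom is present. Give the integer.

2

F0 = init (8 atoms)
F1 = F0 ∪ {ready(a), ready(b), ready(f)}  (11 atoms)
F2 = F1 ∪ {at(a,a), at(f,f)}  (13 atoms)
goal ⊆ F2  ⇒  h_max = 2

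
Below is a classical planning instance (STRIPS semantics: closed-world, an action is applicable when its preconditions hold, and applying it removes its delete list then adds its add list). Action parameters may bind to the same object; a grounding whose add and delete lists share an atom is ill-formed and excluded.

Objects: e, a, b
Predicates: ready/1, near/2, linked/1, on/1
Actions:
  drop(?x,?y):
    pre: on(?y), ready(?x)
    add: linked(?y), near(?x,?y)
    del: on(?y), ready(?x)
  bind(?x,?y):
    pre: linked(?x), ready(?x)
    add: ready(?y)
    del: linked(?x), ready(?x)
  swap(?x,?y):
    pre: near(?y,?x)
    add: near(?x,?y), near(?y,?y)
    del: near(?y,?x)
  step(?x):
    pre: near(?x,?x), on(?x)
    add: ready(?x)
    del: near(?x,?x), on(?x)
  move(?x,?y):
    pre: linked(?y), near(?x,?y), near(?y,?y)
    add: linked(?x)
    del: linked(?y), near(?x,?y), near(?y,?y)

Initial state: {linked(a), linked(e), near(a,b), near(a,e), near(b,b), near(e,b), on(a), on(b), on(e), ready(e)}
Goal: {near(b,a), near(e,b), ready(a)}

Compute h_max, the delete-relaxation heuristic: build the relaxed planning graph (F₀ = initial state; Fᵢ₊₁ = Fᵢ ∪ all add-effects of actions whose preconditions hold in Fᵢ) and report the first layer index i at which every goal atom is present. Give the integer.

F0 = init (10 atoms)
F1 = F0 ∪ {linked(b), near(a,a), near(b,a), near(b,e), near(e,a), near(e,e), ready(a), ready(b)}  (18 atoms)
goal ⊆ F1  ⇒  h_max = 1

1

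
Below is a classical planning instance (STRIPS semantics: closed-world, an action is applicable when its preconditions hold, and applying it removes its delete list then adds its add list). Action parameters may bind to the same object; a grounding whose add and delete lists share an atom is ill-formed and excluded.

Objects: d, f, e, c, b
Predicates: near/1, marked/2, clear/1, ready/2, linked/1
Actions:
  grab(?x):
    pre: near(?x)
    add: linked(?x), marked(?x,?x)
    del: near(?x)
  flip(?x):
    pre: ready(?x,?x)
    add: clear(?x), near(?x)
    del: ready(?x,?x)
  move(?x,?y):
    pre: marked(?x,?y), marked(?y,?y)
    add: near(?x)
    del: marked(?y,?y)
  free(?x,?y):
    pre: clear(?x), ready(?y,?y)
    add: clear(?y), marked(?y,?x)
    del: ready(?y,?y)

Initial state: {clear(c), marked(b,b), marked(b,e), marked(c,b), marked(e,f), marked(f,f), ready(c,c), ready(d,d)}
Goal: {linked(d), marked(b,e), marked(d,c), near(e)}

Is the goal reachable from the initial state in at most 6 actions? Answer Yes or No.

Yes

1. move(e,f)  →  {clear(c), marked(b,b), marked(b,e), marked(c,b), marked(e,f), near(e), ready(c,c), ready(d,d)}
2. free(c,d)  →  {clear(c), clear(d), marked(b,b), marked(b,e), marked(c,b), marked(d,c), marked(e,f), near(e), ready(c,c)}
3. free(c,c)  →  {clear(c), clear(d), marked(b,b), marked(b,e), marked(c,b), marked(c,c), marked(d,c), marked(e,f), near(e)}
4. move(d,c)  →  {clear(c), clear(d), marked(b,b), marked(b,e), marked(c,b), marked(d,c), marked(e,f), near(d), near(e)}
5. grab(d)  →  {clear(c), clear(d), linked(d), marked(b,b), marked(b,e), marked(c,b), marked(d,c), marked(d,d), marked(e,f), near(e)}
optimal plan length = 5; 5 ≤ 6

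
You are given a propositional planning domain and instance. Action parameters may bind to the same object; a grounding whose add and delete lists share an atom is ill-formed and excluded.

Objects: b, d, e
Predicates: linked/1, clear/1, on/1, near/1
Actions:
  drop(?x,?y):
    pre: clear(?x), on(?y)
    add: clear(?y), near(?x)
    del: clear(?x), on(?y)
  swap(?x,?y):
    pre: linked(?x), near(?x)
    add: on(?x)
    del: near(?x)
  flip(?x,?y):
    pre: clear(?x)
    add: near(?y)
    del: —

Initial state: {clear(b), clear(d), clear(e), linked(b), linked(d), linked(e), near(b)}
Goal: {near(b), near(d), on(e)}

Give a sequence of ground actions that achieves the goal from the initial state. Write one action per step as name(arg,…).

1. flip(b,d)  →  {clear(b), clear(d), clear(e), linked(b), linked(d), linked(e), near(b), near(d)}
2. flip(b,e)  →  {clear(b), clear(d), clear(e), linked(b), linked(d), linked(e), near(b), near(d), near(e)}
3. swap(e,b)  →  {clear(b), clear(d), clear(e), linked(b), linked(d), linked(e), near(b), near(d), on(e)}

flip(b,d); flip(b,e); swap(e,b)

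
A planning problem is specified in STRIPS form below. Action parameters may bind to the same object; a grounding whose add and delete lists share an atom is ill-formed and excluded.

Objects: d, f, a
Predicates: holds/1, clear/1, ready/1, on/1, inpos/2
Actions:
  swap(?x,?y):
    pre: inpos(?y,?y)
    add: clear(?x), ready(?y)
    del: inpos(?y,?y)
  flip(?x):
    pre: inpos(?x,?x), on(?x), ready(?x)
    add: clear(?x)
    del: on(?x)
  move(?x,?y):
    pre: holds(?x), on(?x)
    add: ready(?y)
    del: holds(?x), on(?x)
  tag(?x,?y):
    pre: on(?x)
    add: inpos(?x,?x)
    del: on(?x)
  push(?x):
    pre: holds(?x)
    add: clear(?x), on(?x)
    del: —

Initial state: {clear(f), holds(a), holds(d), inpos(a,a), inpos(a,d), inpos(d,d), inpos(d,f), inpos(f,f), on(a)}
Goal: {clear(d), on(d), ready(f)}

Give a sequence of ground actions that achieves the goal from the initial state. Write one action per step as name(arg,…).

swap(d,f); push(d)

1. swap(d,f)  →  {clear(d), clear(f), holds(a), holds(d), inpos(a,a), inpos(a,d), inpos(d,d), inpos(d,f), on(a), ready(f)}
2. push(d)  →  {clear(d), clear(f), holds(a), holds(d), inpos(a,a), inpos(a,d), inpos(d,d), inpos(d,f), on(a), on(d), ready(f)}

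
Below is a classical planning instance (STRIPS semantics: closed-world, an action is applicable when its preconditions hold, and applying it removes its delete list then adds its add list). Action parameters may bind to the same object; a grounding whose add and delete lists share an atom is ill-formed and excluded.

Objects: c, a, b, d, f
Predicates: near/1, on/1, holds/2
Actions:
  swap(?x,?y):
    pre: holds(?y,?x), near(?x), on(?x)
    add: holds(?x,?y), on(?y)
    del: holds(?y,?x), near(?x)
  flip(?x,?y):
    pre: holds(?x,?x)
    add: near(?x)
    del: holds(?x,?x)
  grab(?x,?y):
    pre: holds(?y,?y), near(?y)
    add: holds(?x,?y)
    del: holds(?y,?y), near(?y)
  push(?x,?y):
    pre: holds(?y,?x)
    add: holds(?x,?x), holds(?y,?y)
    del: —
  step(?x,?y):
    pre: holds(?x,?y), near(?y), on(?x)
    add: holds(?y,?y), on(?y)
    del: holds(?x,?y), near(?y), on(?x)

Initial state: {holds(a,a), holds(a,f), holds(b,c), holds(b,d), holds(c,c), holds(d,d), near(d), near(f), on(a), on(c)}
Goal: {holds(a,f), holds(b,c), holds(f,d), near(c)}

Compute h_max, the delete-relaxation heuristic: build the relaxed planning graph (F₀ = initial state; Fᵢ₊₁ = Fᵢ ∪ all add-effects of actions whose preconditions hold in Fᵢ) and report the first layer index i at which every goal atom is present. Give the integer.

1

F0 = init (10 atoms)
F1 = F0 ∪ {holds(a,d), holds(b,b), holds(c,d), holds(f,d), holds(f,f), near(a), near(c), on(f)}  (18 atoms)
goal ⊆ F1  ⇒  h_max = 1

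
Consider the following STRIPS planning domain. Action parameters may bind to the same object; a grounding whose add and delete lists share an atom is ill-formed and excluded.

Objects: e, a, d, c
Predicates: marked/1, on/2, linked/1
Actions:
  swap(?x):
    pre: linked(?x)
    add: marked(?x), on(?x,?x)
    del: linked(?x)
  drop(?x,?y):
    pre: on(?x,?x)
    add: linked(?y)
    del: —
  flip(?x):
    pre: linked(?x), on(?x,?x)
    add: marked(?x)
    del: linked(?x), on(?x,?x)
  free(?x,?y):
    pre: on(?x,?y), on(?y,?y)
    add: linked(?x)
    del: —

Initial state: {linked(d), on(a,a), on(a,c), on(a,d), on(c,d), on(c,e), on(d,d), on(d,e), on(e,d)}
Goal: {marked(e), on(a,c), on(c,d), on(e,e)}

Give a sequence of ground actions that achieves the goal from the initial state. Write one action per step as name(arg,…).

1. drop(a,e)  →  {linked(d), linked(e), on(a,a), on(a,c), on(a,d), on(c,d), on(c,e), on(d,d), on(d,e), on(e,d)}
2. swap(e)  →  {linked(d), marked(e), on(a,a), on(a,c), on(a,d), on(c,d), on(c,e), on(d,d), on(d,e), on(e,d), on(e,e)}

drop(a,e); swap(e)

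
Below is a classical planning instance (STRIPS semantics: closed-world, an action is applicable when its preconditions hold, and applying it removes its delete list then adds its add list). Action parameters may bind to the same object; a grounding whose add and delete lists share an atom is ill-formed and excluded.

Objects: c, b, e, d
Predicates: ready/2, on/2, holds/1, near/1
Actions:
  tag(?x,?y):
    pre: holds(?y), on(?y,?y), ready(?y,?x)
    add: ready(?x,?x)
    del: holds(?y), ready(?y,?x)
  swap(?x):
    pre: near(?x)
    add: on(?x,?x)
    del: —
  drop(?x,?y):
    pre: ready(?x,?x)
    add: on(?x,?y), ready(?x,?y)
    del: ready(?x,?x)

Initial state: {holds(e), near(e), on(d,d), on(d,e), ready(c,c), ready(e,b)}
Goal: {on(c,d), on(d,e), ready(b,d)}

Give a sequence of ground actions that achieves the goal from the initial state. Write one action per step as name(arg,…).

swap(e); tag(b,e); drop(c,d); drop(b,d)

1. swap(e)  →  {holds(e), near(e), on(d,d), on(d,e), on(e,e), ready(c,c), ready(e,b)}
2. tag(b,e)  →  {near(e), on(d,d), on(d,e), on(e,e), ready(b,b), ready(c,c)}
3. drop(c,d)  →  {near(e), on(c,d), on(d,d), on(d,e), on(e,e), ready(b,b), ready(c,d)}
4. drop(b,d)  →  {near(e), on(b,d), on(c,d), on(d,d), on(d,e), on(e,e), ready(b,d), ready(c,d)}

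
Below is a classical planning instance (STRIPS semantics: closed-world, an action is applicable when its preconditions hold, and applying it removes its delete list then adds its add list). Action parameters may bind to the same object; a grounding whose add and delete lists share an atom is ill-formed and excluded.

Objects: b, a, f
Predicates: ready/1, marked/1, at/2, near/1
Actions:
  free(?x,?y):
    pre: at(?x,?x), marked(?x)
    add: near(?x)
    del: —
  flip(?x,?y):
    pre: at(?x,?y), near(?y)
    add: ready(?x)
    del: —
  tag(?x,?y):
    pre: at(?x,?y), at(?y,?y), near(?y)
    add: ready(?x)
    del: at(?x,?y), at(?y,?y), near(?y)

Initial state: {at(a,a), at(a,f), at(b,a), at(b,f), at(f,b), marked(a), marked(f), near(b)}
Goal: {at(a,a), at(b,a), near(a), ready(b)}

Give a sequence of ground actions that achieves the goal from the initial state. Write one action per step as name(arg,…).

1. free(a,b)  →  {at(a,a), at(a,f), at(b,a), at(b,f), at(f,b), marked(a), marked(f), near(a), near(b)}
2. flip(b,a)  →  {at(a,a), at(a,f), at(b,a), at(b,f), at(f,b), marked(a), marked(f), near(a), near(b), ready(b)}

free(a,b); flip(b,a)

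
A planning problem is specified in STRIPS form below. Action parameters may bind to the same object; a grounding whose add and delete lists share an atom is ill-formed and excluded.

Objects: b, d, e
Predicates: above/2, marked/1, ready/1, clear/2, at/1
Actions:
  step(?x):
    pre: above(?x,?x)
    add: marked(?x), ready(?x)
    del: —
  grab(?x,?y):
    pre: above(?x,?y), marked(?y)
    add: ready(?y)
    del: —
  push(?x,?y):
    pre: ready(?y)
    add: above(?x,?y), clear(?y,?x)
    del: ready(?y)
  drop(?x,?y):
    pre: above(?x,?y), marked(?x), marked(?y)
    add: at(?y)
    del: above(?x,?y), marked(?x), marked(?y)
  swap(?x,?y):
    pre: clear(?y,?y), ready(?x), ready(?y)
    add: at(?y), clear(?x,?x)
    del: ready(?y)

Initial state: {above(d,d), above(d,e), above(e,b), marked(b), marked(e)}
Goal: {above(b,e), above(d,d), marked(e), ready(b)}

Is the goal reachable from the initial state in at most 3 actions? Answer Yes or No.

Yes

1. grab(d,e)  →  {above(d,d), above(d,e), above(e,b), marked(b), marked(e), ready(e)}
2. grab(e,b)  →  {above(d,d), above(d,e), above(e,b), marked(b), marked(e), ready(b), ready(e)}
3. push(b,e)  →  {above(b,e), above(d,d), above(d,e), above(e,b), clear(e,b), marked(b), marked(e), ready(b)}
optimal plan length = 3; 3 ≤ 3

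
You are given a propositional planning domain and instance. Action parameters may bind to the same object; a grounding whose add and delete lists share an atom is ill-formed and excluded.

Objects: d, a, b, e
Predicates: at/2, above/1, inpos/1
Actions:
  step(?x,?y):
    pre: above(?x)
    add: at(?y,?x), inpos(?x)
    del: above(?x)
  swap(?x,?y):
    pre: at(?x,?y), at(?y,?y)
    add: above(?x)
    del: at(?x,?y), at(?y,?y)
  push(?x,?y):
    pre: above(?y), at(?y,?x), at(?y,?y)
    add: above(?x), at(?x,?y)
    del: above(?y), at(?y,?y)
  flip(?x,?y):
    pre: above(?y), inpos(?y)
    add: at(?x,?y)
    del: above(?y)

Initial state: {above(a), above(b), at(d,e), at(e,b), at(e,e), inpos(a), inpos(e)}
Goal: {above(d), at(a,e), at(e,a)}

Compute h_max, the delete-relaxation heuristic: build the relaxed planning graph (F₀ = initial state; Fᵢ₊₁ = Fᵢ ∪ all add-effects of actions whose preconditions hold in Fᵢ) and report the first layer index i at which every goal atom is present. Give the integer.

F0 = init (7 atoms)
F1 = F0 ∪ {above(d), above(e), at(a,a), at(a,b), at(b,a), at(b,b), at(d,a), at(d,b), at(e,a), inpos(b)}  (17 atoms)
F2 = F1 ∪ {at(a,d), at(a,e), at(b,d), at(b,e), at(d,d), at(e,d), inpos(d)}  (24 atoms)
goal ⊆ F2  ⇒  h_max = 2

2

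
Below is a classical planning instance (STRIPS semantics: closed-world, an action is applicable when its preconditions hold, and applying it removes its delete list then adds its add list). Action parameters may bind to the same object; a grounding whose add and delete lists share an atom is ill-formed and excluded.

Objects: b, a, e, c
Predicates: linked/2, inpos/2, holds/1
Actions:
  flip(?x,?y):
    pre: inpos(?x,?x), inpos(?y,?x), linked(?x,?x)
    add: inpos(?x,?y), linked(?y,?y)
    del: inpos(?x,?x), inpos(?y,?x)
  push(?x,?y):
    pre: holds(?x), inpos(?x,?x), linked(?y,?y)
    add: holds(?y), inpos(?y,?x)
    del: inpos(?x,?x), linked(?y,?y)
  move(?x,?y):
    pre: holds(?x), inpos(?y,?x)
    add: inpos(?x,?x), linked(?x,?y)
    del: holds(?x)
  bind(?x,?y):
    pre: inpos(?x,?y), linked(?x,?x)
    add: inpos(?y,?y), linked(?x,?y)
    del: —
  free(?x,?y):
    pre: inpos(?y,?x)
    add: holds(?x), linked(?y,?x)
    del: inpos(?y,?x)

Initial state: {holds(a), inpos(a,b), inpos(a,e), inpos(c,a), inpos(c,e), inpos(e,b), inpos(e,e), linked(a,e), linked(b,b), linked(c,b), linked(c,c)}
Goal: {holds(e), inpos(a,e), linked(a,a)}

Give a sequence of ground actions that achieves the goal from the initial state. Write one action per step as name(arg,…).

move(a,c); free(a,a); free(e,e)

1. move(a,c)  →  {inpos(a,a), inpos(a,b), inpos(a,e), inpos(c,a), inpos(c,e), inpos(e,b), inpos(e,e), linked(a,c), linked(a,e), linked(b,b), linked(c,b), linked(c,c)}
2. free(a,a)  →  {holds(a), inpos(a,b), inpos(a,e), inpos(c,a), inpos(c,e), inpos(e,b), inpos(e,e), linked(a,a), linked(a,c), linked(a,e), linked(b,b), linked(c,b), linked(c,c)}
3. free(e,e)  →  {holds(a), holds(e), inpos(a,b), inpos(a,e), inpos(c,a), inpos(c,e), inpos(e,b), linked(a,a), linked(a,c), linked(a,e), linked(b,b), linked(c,b), linked(c,c), linked(e,e)}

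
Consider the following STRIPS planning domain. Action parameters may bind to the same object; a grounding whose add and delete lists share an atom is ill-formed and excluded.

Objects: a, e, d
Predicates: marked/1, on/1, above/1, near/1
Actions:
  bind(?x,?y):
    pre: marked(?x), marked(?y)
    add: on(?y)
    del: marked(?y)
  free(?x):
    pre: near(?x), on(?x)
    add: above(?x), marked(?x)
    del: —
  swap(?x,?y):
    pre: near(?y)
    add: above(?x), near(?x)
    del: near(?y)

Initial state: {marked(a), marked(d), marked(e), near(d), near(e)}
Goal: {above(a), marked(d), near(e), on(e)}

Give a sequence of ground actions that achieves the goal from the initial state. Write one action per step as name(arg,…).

1. bind(a,e)  →  {marked(a), marked(d), near(d), near(e), on(e)}
2. swap(a,d)  →  {above(a), marked(a), marked(d), near(a), near(e), on(e)}

bind(a,e); swap(a,d)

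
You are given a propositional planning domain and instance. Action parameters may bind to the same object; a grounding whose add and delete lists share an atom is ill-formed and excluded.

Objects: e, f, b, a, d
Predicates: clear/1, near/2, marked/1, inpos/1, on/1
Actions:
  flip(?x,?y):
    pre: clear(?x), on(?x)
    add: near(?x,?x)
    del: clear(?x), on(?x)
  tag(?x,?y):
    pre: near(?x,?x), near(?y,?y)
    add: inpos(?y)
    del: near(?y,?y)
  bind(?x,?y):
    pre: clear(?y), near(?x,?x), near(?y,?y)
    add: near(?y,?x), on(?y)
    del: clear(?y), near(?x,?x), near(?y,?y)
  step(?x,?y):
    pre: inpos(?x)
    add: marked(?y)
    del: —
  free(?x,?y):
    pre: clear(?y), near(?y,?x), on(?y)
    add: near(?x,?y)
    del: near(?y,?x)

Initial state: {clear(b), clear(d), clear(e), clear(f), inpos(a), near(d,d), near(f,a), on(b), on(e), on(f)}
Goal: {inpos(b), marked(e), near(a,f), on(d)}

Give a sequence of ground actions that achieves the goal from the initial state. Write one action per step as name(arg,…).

1. flip(e,e)  →  {clear(b), clear(d), clear(f), inpos(a), near(d,d), near(e,e), near(f,a), on(b), on(f)}
2. flip(b,e)  →  {clear(d), clear(f), inpos(a), near(b,b), near(d,d), near(e,e), near(f,a), on(f)}
3. tag(e,b)  →  {clear(d), clear(f), inpos(a), inpos(b), near(d,d), near(e,e), near(f,a), on(f)}
4. bind(e,d)  →  {clear(f), inpos(a), inpos(b), near(d,e), near(f,a), on(d), on(f)}
5. step(b,e)  →  {clear(f), inpos(a), inpos(b), marked(e), near(d,e), near(f,a), on(d), on(f)}
6. free(a,f)  →  {clear(f), inpos(a), inpos(b), marked(e), near(a,f), near(d,e), on(d), on(f)}

flip(e,e); flip(b,e); tag(e,b); bind(e,d); step(b,e); free(a,f)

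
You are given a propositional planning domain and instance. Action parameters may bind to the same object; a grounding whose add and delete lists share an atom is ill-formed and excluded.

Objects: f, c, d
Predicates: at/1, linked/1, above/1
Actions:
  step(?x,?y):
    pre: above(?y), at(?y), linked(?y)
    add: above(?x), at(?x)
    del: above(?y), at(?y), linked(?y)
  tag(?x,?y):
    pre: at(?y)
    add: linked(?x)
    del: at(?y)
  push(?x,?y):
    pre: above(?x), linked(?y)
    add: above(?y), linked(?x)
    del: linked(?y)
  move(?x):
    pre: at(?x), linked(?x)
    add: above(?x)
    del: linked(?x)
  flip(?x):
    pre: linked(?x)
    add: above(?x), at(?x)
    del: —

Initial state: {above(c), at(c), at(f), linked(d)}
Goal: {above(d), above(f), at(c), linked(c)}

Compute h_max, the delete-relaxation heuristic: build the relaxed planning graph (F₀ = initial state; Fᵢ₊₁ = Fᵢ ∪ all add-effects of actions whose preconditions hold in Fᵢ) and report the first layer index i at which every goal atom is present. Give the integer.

F0 = init (4 atoms)
F1 = F0 ∪ {above(d), at(d), linked(c), linked(f)}  (8 atoms)
F2 = F1 ∪ {above(f)}  (9 atoms)
goal ⊆ F2  ⇒  h_max = 2

2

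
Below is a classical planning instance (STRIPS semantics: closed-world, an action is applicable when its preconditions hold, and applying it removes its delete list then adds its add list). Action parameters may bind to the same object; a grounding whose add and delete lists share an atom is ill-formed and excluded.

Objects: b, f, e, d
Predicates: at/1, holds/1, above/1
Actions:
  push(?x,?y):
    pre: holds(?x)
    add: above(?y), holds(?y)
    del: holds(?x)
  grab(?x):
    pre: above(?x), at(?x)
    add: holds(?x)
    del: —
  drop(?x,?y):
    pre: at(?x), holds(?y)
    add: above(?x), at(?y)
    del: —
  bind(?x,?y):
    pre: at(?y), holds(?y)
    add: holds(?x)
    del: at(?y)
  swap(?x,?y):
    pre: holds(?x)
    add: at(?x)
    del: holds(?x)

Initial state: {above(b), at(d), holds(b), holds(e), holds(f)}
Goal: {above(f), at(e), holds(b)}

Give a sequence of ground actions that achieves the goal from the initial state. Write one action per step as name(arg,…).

drop(d,f); drop(f,e)

1. drop(d,f)  →  {above(b), above(d), at(d), at(f), holds(b), holds(e), holds(f)}
2. drop(f,e)  →  {above(b), above(d), above(f), at(d), at(e), at(f), holds(b), holds(e), holds(f)}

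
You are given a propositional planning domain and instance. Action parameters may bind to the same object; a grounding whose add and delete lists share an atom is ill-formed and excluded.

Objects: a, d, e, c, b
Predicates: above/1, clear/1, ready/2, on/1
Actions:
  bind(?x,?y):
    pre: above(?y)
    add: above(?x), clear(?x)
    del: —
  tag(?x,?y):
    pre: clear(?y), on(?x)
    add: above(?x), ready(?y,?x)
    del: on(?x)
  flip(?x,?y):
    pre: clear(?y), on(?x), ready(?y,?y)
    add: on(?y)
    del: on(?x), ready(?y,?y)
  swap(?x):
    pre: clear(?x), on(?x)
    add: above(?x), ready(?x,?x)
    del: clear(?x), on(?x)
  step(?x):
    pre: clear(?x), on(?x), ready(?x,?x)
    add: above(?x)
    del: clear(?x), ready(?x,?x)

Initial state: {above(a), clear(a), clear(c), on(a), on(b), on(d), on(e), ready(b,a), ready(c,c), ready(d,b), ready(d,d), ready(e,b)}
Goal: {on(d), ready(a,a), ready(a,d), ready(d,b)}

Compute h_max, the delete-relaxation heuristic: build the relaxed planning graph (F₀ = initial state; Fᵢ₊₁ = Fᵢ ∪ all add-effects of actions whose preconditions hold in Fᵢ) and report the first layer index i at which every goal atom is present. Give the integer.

1

F0 = init (12 atoms)
F1 = F0 ∪ {above(b), above(c), above(d), above(e), clear(b), clear(d), clear(e), on(c), ready(a,a), ready(a,b), ready(a,d), ready(a,e), ready(c,a), ready(c,b), ready(c,d), ready(c,e)}  (28 atoms)
goal ⊆ F1  ⇒  h_max = 1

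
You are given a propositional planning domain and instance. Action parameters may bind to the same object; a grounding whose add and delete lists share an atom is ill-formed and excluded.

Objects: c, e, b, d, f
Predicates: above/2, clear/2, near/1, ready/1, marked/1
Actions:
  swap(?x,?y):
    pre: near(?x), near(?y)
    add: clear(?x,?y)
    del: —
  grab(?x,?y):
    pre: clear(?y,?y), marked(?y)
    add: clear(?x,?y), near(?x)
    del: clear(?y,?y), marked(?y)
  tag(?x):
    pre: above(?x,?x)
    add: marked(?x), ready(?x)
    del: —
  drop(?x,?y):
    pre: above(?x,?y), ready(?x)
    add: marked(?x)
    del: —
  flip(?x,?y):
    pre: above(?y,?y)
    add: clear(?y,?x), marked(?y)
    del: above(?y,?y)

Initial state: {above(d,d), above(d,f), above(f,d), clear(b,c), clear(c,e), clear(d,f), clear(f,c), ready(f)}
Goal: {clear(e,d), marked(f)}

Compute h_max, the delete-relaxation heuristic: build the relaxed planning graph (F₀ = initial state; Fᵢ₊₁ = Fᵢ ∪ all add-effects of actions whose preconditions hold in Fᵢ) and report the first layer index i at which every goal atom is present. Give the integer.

F0 = init (8 atoms)
F1 = F0 ∪ {clear(d,b), clear(d,c), clear(d,d), clear(d,e), marked(d), marked(f), ready(d)}  (15 atoms)
F2 = F1 ∪ {clear(b,d), clear(c,d), clear(e,d), clear(f,d), near(b), near(c), near(e), near(f)}  (23 atoms)
goal ⊆ F2  ⇒  h_max = 2

2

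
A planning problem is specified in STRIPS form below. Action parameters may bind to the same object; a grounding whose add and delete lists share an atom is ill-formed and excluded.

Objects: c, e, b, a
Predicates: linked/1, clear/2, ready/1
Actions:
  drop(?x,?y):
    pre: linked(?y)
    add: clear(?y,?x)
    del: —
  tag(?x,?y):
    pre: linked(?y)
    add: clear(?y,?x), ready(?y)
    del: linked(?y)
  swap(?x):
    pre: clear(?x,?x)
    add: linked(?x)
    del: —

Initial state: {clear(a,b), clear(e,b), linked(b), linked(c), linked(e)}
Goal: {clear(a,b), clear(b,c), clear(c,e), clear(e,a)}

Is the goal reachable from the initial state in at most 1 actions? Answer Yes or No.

1. drop(c,b)  →  {clear(a,b), clear(b,c), clear(e,b), linked(b), linked(c), linked(e)}
2. drop(e,c)  →  {clear(a,b), clear(b,c), clear(c,e), clear(e,b), linked(b), linked(c), linked(e)}
3. drop(a,e)  →  {clear(a,b), clear(b,c), clear(c,e), clear(e,a), clear(e,b), linked(b), linked(c), linked(e)}
optimal plan length = 3; 3 > 1

No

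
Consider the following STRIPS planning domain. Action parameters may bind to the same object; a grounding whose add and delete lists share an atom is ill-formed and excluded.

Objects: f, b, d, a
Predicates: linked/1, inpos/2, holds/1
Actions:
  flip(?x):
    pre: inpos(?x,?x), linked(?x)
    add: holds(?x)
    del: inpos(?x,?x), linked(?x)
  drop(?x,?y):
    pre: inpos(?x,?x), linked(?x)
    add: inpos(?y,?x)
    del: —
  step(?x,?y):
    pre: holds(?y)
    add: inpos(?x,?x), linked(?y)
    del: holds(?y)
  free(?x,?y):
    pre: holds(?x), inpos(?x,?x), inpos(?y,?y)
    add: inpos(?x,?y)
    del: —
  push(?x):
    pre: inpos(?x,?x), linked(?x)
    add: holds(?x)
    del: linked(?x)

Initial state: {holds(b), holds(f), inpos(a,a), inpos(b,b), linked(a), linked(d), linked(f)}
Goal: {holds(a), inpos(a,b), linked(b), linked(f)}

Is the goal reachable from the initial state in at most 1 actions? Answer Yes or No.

No

1. flip(a)  →  {holds(a), holds(b), holds(f), inpos(b,b), linked(d), linked(f)}
2. step(f,b)  →  {holds(a), holds(f), inpos(b,b), inpos(f,f), linked(b), linked(d), linked(f)}
3. drop(b,a)  →  {holds(a), holds(f), inpos(a,b), inpos(b,b), inpos(f,f), linked(b), linked(d), linked(f)}
optimal plan length = 3; 3 > 1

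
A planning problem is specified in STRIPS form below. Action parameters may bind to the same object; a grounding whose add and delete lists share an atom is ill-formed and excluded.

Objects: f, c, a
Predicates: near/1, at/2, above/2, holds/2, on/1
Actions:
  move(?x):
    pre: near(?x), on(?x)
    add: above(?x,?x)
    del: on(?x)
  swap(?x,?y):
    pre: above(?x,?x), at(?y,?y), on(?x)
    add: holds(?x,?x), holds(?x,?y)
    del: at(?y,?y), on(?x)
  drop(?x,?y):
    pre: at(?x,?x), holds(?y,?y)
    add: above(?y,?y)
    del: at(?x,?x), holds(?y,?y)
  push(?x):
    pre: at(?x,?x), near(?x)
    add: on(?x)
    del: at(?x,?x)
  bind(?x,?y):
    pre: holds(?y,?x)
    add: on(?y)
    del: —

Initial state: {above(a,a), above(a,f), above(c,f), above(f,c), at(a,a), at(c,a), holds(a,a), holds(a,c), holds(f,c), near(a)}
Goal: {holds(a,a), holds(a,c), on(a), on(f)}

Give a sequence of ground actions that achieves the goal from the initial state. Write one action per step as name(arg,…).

1. push(a)  →  {above(a,a), above(a,f), above(c,f), above(f,c), at(c,a), holds(a,a), holds(a,c), holds(f,c), near(a), on(a)}
2. bind(c,f)  →  {above(a,a), above(a,f), above(c,f), above(f,c), at(c,a), holds(a,a), holds(a,c), holds(f,c), near(a), on(a), on(f)}

push(a); bind(c,f)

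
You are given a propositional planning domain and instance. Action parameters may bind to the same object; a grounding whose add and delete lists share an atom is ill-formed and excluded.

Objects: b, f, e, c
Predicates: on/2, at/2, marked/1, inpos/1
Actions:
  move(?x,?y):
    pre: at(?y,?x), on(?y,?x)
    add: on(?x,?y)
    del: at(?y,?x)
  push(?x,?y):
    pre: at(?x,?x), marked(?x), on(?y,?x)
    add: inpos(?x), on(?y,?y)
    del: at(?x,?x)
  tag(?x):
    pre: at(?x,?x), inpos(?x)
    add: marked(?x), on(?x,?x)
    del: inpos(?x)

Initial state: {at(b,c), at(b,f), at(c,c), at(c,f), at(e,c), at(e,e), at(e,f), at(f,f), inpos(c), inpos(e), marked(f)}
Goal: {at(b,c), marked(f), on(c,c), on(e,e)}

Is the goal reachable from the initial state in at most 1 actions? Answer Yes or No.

No

1. tag(e)  →  {at(b,c), at(b,f), at(c,c), at(c,f), at(e,c), at(e,e), at(e,f), at(f,f), inpos(c), marked(e), marked(f), on(e,e)}
2. tag(c)  →  {at(b,c), at(b,f), at(c,c), at(c,f), at(e,c), at(e,e), at(e,f), at(f,f), marked(c), marked(e), marked(f), on(c,c), on(e,e)}
optimal plan length = 2; 2 > 1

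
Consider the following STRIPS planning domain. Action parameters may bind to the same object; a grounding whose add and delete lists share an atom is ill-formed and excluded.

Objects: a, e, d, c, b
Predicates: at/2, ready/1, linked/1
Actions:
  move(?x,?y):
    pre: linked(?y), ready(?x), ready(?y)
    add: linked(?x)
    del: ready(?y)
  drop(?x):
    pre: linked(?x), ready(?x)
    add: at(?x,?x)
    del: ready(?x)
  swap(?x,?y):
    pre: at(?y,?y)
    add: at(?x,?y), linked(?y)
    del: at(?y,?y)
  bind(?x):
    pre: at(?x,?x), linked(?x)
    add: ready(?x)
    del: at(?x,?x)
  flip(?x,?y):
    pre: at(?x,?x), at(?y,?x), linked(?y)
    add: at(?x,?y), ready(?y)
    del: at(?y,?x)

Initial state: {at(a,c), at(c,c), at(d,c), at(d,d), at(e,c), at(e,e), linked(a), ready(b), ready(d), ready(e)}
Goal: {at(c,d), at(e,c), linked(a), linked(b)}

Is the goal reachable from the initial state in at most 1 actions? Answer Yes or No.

1. swap(c,d)  →  {at(a,c), at(c,c), at(c,d), at(d,c), at(e,c), at(e,e), linked(a), linked(d), ready(b), ready(d), ready(e)}
2. move(b,d)  →  {at(a,c), at(c,c), at(c,d), at(d,c), at(e,c), at(e,e), linked(a), linked(b), linked(d), ready(b), ready(e)}
optimal plan length = 2; 2 > 1

No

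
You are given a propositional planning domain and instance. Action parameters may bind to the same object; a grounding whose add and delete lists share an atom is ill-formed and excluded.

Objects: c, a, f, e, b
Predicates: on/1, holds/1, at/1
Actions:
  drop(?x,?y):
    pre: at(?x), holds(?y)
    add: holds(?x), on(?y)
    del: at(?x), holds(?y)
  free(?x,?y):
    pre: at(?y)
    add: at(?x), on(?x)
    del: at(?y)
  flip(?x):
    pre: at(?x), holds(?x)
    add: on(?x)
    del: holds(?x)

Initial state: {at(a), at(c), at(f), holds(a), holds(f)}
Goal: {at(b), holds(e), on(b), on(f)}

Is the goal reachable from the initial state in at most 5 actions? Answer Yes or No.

1. free(e,c)  →  {at(a), at(e), at(f), holds(a), holds(f), on(e)}
2. drop(e,f)  →  {at(a), at(f), holds(a), holds(e), on(e), on(f)}
3. free(b,a)  →  {at(b), at(f), holds(a), holds(e), on(b), on(e), on(f)}
optimal plan length = 3; 3 ≤ 5

Yes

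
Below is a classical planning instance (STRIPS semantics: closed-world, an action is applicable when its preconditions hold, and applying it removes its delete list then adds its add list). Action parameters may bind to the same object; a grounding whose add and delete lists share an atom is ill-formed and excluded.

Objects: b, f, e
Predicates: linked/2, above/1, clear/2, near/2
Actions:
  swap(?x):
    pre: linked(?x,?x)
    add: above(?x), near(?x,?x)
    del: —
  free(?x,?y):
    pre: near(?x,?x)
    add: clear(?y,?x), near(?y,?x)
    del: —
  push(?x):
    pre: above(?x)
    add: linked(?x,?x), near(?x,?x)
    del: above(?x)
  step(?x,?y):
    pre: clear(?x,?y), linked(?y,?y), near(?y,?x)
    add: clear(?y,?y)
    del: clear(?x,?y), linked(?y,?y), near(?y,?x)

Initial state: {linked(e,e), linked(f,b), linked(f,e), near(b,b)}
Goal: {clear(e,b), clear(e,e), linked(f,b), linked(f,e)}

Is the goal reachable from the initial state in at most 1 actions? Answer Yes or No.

No

1. swap(e)  →  {above(e), linked(e,e), linked(f,b), linked(f,e), near(b,b), near(e,e)}
2. free(b,e)  →  {above(e), clear(e,b), linked(e,e), linked(f,b), linked(f,e), near(b,b), near(e,b), near(e,e)}
3. free(e,e)  →  {above(e), clear(e,b), clear(e,e), linked(e,e), linked(f,b), linked(f,e), near(b,b), near(e,b), near(e,e)}
optimal plan length = 3; 3 > 1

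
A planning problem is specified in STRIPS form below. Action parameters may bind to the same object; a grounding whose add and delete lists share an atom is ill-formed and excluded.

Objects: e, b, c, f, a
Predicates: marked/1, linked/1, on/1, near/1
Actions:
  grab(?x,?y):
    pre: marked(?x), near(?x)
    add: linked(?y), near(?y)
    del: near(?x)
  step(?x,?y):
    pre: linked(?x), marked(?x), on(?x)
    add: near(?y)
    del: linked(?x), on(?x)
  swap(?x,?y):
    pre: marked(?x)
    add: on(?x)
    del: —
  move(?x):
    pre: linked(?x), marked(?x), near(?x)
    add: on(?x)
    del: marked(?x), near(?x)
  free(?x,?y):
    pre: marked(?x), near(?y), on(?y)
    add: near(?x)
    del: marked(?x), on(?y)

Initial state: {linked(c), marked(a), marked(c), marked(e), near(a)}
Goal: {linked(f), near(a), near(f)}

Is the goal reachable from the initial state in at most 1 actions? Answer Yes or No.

No

1. grab(a,f)  →  {linked(c), linked(f), marked(a), marked(c), marked(e), near(f)}
2. swap(c,e)  →  {linked(c), linked(f), marked(a), marked(c), marked(e), near(f), on(c)}
3. step(c,a)  →  {linked(f), marked(a), marked(c), marked(e), near(a), near(f)}
optimal plan length = 3; 3 > 1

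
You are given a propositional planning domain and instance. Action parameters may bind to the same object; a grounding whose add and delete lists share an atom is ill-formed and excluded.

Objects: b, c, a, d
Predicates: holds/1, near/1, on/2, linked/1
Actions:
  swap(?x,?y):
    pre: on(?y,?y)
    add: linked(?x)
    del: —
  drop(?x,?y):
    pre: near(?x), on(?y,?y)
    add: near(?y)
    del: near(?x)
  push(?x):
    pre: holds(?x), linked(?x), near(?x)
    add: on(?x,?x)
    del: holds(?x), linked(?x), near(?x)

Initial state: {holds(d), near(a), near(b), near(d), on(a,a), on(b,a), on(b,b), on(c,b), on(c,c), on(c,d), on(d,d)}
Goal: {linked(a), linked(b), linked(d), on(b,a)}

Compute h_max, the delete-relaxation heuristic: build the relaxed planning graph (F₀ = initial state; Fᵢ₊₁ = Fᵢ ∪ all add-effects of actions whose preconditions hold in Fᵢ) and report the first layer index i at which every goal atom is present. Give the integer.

F0 = init (11 atoms)
F1 = F0 ∪ {linked(a), linked(b), linked(c), linked(d), near(c)}  (16 atoms)
goal ⊆ F1  ⇒  h_max = 1

1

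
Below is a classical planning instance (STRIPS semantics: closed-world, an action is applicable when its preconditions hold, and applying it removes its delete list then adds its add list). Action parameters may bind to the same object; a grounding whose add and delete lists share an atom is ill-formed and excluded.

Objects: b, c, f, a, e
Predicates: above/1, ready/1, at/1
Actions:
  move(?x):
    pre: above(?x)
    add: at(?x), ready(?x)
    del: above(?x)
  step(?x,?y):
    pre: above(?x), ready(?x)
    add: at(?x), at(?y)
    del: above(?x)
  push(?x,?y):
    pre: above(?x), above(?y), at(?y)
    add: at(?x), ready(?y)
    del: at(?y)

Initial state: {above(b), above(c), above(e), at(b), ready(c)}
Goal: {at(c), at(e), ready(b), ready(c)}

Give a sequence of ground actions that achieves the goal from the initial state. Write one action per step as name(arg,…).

move(b); step(c,e)

1. move(b)  →  {above(c), above(e), at(b), ready(b), ready(c)}
2. step(c,e)  →  {above(e), at(b), at(c), at(e), ready(b), ready(c)}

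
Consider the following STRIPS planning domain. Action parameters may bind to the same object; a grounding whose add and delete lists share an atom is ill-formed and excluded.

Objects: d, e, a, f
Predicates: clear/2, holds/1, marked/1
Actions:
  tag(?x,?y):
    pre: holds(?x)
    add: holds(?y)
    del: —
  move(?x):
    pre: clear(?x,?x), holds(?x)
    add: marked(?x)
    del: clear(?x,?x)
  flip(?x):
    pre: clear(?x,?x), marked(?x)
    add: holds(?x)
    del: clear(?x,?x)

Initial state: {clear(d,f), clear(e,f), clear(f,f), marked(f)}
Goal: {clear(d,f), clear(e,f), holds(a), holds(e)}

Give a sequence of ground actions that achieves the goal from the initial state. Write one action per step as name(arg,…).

flip(f); tag(f,e); tag(e,a)

1. flip(f)  →  {clear(d,f), clear(e,f), holds(f), marked(f)}
2. tag(f,e)  →  {clear(d,f), clear(e,f), holds(e), holds(f), marked(f)}
3. tag(e,a)  →  {clear(d,f), clear(e,f), holds(a), holds(e), holds(f), marked(f)}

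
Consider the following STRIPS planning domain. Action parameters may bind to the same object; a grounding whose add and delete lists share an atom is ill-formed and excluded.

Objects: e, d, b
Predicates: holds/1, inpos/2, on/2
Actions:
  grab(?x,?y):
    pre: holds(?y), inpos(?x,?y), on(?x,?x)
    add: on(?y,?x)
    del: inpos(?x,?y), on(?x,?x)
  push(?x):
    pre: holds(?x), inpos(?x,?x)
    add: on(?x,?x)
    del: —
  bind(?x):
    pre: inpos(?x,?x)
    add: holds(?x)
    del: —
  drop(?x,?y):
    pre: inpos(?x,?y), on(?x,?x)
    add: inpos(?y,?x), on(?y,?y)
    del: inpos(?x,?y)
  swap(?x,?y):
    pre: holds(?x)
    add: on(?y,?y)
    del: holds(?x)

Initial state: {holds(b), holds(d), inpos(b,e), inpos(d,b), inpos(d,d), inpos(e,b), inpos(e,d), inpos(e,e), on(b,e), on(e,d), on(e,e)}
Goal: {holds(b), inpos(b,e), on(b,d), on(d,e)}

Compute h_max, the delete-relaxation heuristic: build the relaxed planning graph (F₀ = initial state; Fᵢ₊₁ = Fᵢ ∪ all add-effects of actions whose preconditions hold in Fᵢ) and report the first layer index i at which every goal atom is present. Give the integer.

F0 = init (11 atoms)
F1 = F0 ∪ {holds(e), inpos(d,e), on(b,b), on(d,d), on(d,e)}  (16 atoms)
F2 = F1 ∪ {inpos(b,d), on(b,d), on(e,b)}  (19 atoms)
goal ⊆ F2  ⇒  h_max = 2

2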